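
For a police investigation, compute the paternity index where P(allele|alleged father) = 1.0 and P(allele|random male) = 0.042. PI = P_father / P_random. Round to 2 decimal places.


Paternity Index calculation:
PI = P(allele|father) / P(allele|random)
PI = 1.0 / 0.042
PI = 23.81

23.81


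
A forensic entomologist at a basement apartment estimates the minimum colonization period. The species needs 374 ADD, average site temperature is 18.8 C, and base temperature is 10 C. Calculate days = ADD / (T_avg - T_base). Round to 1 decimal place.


Insect development time:
Effective temperature = avg_temp - T_base = 18.8 - 10 = 8.8 C
Days = ADD / effective_temp = 374 / 8.8 = 42.5 days

42.5


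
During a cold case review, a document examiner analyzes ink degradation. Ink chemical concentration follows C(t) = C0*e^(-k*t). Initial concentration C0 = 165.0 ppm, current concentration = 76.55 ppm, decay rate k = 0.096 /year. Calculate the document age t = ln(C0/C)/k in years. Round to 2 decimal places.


Document age estimation:
C0/C = 165.0 / 76.55 = 2.155454
ln(C0/C) = 0.768001
t = 0.768001 / 0.096 = 8.00 years

8.00


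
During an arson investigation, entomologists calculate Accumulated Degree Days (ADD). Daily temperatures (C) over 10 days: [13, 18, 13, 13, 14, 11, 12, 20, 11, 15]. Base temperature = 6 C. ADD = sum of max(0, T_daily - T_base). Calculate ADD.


Computing ADD day by day:
Day 1: max(0, 13 - 6) = 7
Day 2: max(0, 18 - 6) = 12
Day 3: max(0, 13 - 6) = 7
Day 4: max(0, 13 - 6) = 7
Day 5: max(0, 14 - 6) = 8
Day 6: max(0, 11 - 6) = 5
Day 7: max(0, 12 - 6) = 6
Day 8: max(0, 20 - 6) = 14
Day 9: max(0, 11 - 6) = 5
Day 10: max(0, 15 - 6) = 9
Total ADD = 80

80


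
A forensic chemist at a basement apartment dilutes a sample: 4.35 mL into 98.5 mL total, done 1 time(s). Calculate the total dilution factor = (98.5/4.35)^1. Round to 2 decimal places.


Dilution factor calculation:
Single dilution = V_total / V_sample = 98.5 / 4.35 ≈ 22.643678
Number of dilutions = 1
Total DF = (98.5 / 4.35)^1 (full precision, rounded at the end) = 22.64

22.64


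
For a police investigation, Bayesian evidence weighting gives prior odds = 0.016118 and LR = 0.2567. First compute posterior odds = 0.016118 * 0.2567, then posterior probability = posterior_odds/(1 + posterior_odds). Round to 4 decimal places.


Bayesian evidence evaluation:
Posterior odds = prior_odds * LR = 0.016118 * 0.2567 = 0.004137491
Posterior probability = posterior_odds / (1 + posterior_odds)
= 0.004137491 / (1 + 0.004137491)
= 0.004137491 / 1.004137491
= 0.0041

0.0041


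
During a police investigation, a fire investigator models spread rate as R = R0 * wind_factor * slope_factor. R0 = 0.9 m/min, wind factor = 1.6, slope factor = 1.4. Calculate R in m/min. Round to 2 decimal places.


Fire spread rate calculation:
R = R0 * wind_factor * slope_factor
= 0.9 * 1.6 * 1.4
= 1.44 * 1.4
= 2.02 m/min

2.02


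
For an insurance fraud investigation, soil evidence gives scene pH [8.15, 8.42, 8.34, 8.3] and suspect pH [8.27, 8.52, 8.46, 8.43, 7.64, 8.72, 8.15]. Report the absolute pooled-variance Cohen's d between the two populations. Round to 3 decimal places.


Pooled-variance Cohen's d for soil pH comparison:
Scene mean = 33.21 / 4 = 8.3025
Suspect mean = 58.19 / 7 = 8.312857
Scene sample variance s_s^2 = 0.012825
Suspect sample variance s_c^2 = 0.120857
Pooled variance = ((n_s-1)*s_s^2 + (n_c-1)*s_c^2) / (n_s + n_c - 2) = 0.084846
Pooled SD = sqrt(0.084846) = 0.291283
Mean difference = -0.010357
|d| = |-0.010357| / 0.291283 = 0.036

0.036


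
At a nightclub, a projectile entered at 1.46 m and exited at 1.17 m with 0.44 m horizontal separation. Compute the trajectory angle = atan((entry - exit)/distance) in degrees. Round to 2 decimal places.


Bullet trajectory angle:
Height difference = 1.46 - 1.17 = 0.29 m
angle = atan(0.29 / 0.44)
angle = atan(0.659091)
angle = 33.39 degrees

33.39


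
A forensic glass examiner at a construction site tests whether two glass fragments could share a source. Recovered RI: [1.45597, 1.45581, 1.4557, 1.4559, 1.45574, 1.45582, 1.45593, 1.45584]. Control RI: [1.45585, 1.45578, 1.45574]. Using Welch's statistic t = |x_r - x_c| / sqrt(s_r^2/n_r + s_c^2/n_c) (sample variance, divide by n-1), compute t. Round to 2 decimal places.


Welch's t-criterion for glass RI comparison:
Recovered mean = sum / n_r = 11.64671 / 8 = 1.4558388
Control mean = sum / n_c = 4.36737 / 3 = 1.45579
Recovered sample variance s_r^2 = 8.49821e-09
Control sample variance s_c^2 = 3.1e-09
Welch SE (unpooled) = sqrt(s_r^2/n_r + s_c^2/n_c) = sqrt(1.06228e-09 + 1.03333e-09) = sqrt(2.09561e-09) = 4.57778e-05
|mean_r - mean_c| = 4.875e-05
t = 4.875e-05 / 4.57778e-05 = 1.06

1.06


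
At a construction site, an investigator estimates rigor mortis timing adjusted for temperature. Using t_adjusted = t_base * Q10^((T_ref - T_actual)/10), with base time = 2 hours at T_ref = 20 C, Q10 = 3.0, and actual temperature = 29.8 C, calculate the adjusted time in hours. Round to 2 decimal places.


Rigor mortis time adjustment:
Exponent = (T_ref - T_actual) / 10 = (20 - 29.8) / 10 = -0.98
Q10 factor = 3.0^-0.98 = 0.34074
t_adjusted = 2 * 0.34074 = 0.68 hours

0.68


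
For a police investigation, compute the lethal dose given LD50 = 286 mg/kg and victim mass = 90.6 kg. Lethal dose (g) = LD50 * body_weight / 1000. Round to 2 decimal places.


Lethal dose calculation:
Lethal dose = LD50 * body_weight / 1000
= 286 * 90.6 / 1000
= 25911.6 / 1000
= 25.91 g

25.91


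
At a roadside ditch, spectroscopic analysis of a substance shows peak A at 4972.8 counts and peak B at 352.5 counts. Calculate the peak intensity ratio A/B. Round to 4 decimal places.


Spectral peak ratio:
Peak A = 4972.8 counts
Peak B = 352.5 counts
Ratio = 4972.8 / 352.5 = 14.1072

14.1072


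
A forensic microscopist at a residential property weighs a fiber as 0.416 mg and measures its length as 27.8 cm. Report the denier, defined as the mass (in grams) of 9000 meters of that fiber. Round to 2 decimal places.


Denier calculation:
Mass in grams = 0.416 mg / 1000 = 0.000416 g
Length in meters = 27.8 cm / 100 = 0.278 m
Linear density = mass / length = 0.000416 / 0.278 = 0.0014964 g/m
Denier = (g/m) * 9000 = 0.0014964 * 9000 = 13.47

13.47


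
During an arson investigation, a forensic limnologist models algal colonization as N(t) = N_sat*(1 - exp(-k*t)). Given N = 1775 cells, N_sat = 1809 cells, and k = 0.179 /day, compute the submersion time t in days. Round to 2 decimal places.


PMSI from diatom colonization curve:
N / N_sat = 1775 / 1809 = 0.981205
1 - N/N_sat = 0.018795
ln(1 - N/N_sat) = -3.974164
t = -ln(1 - N/N_sat) / k = -(-3.974164) / 0.179 = 22.20 days

22.20


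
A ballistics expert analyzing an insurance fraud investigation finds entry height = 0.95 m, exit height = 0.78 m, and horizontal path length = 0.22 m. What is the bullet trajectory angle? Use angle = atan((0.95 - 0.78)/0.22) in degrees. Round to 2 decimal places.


Bullet trajectory angle:
Height difference = 0.95 - 0.78 = 0.17 m
angle = atan(0.17 / 0.22)
angle = atan(0.772727)
angle = 37.69 degrees

37.69


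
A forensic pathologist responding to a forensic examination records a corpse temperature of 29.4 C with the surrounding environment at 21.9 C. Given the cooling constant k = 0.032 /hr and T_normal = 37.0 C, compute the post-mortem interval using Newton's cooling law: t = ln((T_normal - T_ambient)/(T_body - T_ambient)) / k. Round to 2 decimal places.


Using Newton's law of cooling:
t = ln((T_normal - T_ambient) / (T_body - T_ambient)) / k
T_normal - T_ambient = 15.1
T_body - T_ambient = 7.5
Ratio = 2.013333
ln(ratio) = 0.699792
t = 0.699792 / 0.032 = 21.87 hours

21.87


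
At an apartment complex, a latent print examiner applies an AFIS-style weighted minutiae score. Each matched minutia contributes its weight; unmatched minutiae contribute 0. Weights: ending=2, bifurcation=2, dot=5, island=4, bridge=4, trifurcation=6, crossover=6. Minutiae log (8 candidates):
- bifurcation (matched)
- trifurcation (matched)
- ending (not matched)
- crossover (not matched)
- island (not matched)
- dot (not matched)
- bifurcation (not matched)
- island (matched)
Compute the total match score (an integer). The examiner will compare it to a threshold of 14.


Weighted minutiae match score:
  bifurcation: matched, +2 (running total 2)
  trifurcation: matched, +6 (running total 8)
  ending: not matched, +0
  crossover: not matched, +0
  island: not matched, +0
  dot: not matched, +0
  bifurcation: not matched, +0
  island: matched, +4 (running total 12)
Total score = 12
Threshold = 14; verdict = inconclusive

12


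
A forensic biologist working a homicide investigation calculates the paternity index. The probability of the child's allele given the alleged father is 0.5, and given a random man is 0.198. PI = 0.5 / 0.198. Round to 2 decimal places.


Paternity Index calculation:
PI = P(allele|father) / P(allele|random)
PI = 0.5 / 0.198
PI = 2.53

2.53


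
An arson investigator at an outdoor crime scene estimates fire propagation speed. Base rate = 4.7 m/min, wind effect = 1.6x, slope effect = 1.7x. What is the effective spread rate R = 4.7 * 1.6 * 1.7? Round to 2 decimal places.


Fire spread rate calculation:
R = R0 * wind_factor * slope_factor
= 4.7 * 1.6 * 1.7
= 7.52 * 1.7
= 12.78 m/min

12.78


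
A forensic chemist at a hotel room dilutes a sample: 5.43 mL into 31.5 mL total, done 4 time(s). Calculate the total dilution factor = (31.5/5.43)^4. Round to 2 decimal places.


Dilution factor calculation:
Single dilution = V_total / V_sample = 31.5 / 5.43 ≈ 5.801105
Number of dilutions = 4
Total DF = (31.5 / 5.43)^4 (full precision, rounded at the end) = 1132.51

1132.51


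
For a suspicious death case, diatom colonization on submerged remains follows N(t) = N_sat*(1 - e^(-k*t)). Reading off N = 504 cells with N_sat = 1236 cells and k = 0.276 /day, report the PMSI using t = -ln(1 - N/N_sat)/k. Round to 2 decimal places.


PMSI from diatom colonization curve:
N / N_sat = 504 / 1236 = 0.407767
1 - N/N_sat = 0.592233
ln(1 - N/N_sat) = -0.523855
t = -ln(1 - N/N_sat) / k = -(-0.523855) / 0.276 = 1.90 days

1.90


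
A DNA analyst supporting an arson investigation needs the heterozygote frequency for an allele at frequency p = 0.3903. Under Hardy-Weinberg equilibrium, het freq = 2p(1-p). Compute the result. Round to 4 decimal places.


Hardy-Weinberg heterozygote frequency:
q = 1 - p = 1 - 0.3903 = 0.6097
2pq = 2 * 0.3903 * 0.6097 = 0.4759

0.4759


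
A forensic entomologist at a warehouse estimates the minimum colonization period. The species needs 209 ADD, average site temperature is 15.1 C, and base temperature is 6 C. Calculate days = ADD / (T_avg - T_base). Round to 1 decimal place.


Insect development time:
Effective temperature = avg_temp - T_base = 15.1 - 6 = 9.1 C
Days = ADD / effective_temp = 209 / 9.1 = 23.0 days

23.0


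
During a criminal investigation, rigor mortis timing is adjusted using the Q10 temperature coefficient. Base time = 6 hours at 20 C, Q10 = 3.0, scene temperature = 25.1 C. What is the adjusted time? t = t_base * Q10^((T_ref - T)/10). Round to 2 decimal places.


Rigor mortis time adjustment:
Exponent = (T_ref - T_actual) / 10 = (20 - 25.1) / 10 = -0.51
Q10 factor = 3.0^-0.51 = 0.57104
t_adjusted = 6 * 0.57104 = 3.43 hours

3.43


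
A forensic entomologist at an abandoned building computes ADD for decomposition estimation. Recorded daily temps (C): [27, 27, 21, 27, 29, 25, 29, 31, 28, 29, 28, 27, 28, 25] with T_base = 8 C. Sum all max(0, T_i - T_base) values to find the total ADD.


Computing ADD day by day:
Day 1: max(0, 27 - 8) = 19
Day 2: max(0, 27 - 8) = 19
Day 3: max(0, 21 - 8) = 13
Day 4: max(0, 27 - 8) = 19
Day 5: max(0, 29 - 8) = 21
Day 6: max(0, 25 - 8) = 17
Day 7: max(0, 29 - 8) = 21
Day 8: max(0, 31 - 8) = 23
Day 9: max(0, 28 - 8) = 20
Day 10: max(0, 29 - 8) = 21
Day 11: max(0, 28 - 8) = 20
Day 12: max(0, 27 - 8) = 19
Day 13: max(0, 28 - 8) = 20
Day 14: max(0, 25 - 8) = 17
Total ADD = 269

269


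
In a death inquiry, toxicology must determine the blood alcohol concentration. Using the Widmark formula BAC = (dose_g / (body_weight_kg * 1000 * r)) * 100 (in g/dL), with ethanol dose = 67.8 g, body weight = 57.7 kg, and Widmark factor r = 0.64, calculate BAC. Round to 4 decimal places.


Applying the Widmark formula:
BAC = (dose_g / (body_wt * 1000 * r)) * 100
Denominator = 57.7 * 1000 * 0.64 = 36928
BAC = (67.8 / 36928) * 100
BAC = 0.1836 g/dL

0.1836


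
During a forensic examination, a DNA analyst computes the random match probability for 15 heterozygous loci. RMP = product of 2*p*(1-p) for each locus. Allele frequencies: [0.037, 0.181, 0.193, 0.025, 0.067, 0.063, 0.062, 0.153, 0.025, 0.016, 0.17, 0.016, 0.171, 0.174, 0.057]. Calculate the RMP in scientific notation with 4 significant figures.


Computing RMP for 15 loci:
Locus 1: 2 * 0.037 * 0.963 = 0.071262
Locus 2: 2 * 0.181 * 0.819 = 0.296478
Locus 3: 2 * 0.193 * 0.807 = 0.311502
Locus 4: 2 * 0.025 * 0.975 = 0.04875
Locus 5: 2 * 0.067 * 0.933 = 0.125022
Locus 6: 2 * 0.063 * 0.937 = 0.118062
Locus 7: 2 * 0.062 * 0.938 = 0.116312
Locus 8: 2 * 0.153 * 0.847 = 0.259182
Locus 9: 2 * 0.025 * 0.975 = 0.04875
Locus 10: 2 * 0.016 * 0.984 = 0.031488
Locus 11: 2 * 0.17 * 0.83 = 0.2822
Locus 12: 2 * 0.016 * 0.984 = 0.031488
Locus 13: 2 * 0.171 * 0.829 = 0.283518
Locus 14: 2 * 0.174 * 0.826 = 0.287448
Locus 15: 2 * 0.057 * 0.943 = 0.107502
RMP = 1.706e-14

1.706e-14


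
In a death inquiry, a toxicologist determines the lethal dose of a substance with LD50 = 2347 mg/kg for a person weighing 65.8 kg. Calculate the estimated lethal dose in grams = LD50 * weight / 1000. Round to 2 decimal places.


Lethal dose calculation:
Lethal dose = LD50 * body_weight / 1000
= 2347 * 65.8 / 1000
= 154432.6 / 1000
= 154.43 g

154.43


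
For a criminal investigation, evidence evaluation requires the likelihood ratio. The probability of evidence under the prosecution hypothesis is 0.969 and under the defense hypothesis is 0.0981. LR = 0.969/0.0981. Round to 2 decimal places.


Likelihood ratio calculation:
LR = P(E|Hp) / P(E|Hd)
LR = 0.969 / 0.0981
LR = 9.88

9.88


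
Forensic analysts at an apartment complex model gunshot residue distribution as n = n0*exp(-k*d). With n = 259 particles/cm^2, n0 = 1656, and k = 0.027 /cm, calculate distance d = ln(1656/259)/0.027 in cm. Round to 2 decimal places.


GSR distance calculation:
n0/n = 1656 / 259 = 6.393822
ln(n0/n) = 1.855332
d = 1.855332 / 0.027 = 68.72 cm

68.72


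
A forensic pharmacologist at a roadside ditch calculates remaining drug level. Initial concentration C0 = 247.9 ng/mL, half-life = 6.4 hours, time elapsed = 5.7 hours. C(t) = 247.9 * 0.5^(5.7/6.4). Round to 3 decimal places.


Drug concentration decay:
Number of half-lives = t / t_half = 5.7 / 6.4 = 0.890625
Decay factor = 0.5^0.890625 = 0.5393804
C(t) = 247.9 * 0.5393804 = 133.712 ng/mL

133.712


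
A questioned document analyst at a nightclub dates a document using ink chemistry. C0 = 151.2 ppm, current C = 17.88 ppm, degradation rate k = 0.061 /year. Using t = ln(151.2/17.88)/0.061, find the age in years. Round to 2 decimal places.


Document age estimation:
C0/C = 151.2 / 17.88 = 8.456376
ln(C0/C) = 2.134921
t = 2.134921 / 0.061 = 35.00 years

35.00


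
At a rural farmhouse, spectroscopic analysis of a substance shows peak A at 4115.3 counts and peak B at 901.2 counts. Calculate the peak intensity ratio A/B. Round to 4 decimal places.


Spectral peak ratio:
Peak A = 4115.3 counts
Peak B = 901.2 counts
Ratio = 4115.3 / 901.2 = 4.5665

4.5665


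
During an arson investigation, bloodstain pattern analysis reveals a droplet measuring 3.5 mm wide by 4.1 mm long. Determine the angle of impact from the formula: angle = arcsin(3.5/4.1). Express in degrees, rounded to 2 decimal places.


Blood spatter impact angle calculation:
width / length = 3.5 / 4.1 = 0.853659
angle = arcsin(0.853659)
angle = 58.61 degrees

58.61


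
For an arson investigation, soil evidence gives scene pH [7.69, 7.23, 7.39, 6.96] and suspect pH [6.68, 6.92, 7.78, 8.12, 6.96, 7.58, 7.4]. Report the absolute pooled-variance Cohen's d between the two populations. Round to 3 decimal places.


Pooled-variance Cohen's d for soil pH comparison:
Scene mean = 29.27 / 4 = 7.3175
Suspect mean = 51.44 / 7 = 7.348571
Scene sample variance s_s^2 = 0.093158
Suspect sample variance s_c^2 = 0.269848
Pooled variance = ((n_s-1)*s_s^2 + (n_c-1)*s_c^2) / (n_s + n_c - 2) = 0.210951
Pooled SD = sqrt(0.210951) = 0.459294
Mean difference = -0.031071
|d| = |-0.031071| / 0.459294 = 0.068

0.068


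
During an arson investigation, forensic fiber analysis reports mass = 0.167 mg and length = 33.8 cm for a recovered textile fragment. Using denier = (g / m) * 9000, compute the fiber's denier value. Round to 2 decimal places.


Denier calculation:
Mass in grams = 0.167 mg / 1000 = 0.000167 g
Length in meters = 33.8 cm / 100 = 0.338 m
Linear density = mass / length = 0.000167 / 0.338 = 0.00049408 g/m
Denier = (g/m) * 9000 = 0.00049408 * 9000 = 4.45

4.45


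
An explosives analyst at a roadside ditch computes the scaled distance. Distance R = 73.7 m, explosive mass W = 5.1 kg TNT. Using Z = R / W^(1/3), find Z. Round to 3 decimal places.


Scaled distance calculation:
W^(1/3) = 5.1^(1/3) = 1.721301
Z = R / W^(1/3) = 73.7 / 1.721301
Z = 42.816 m/kg^(1/3)

42.816


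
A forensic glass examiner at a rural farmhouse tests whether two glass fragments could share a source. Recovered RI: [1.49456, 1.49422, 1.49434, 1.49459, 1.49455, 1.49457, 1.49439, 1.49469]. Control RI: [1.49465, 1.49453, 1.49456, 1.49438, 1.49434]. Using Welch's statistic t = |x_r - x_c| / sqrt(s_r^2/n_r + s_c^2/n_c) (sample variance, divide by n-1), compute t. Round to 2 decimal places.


Welch's t-criterion for glass RI comparison:
Recovered mean = sum / n_r = 11.95591 / 8 = 1.4944888
Control mean = sum / n_c = 7.47246 / 5 = 1.494492
Recovered sample variance s_r^2 = 2.43268e-08
Control sample variance s_c^2 = 1.667e-08
Welch SE (unpooled) = sqrt(s_r^2/n_r + s_c^2/n_c) = sqrt(3.04085e-09 + 3.334e-09) = sqrt(6.37485e-09) = 7.98427e-05
|mean_r - mean_c| = 3.25e-06
t = 3.25e-06 / 7.98427e-05 = 0.04

0.04


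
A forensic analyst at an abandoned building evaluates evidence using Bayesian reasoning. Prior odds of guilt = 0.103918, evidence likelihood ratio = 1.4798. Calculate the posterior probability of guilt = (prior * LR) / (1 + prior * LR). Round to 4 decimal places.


Bayesian evidence evaluation:
Posterior odds = prior_odds * LR = 0.103918 * 1.4798 = 0.1537779
Posterior probability = posterior_odds / (1 + posterior_odds)
= 0.1537779 / (1 + 0.1537779)
= 0.1537779 / 1.1537779
= 0.1333

0.1333


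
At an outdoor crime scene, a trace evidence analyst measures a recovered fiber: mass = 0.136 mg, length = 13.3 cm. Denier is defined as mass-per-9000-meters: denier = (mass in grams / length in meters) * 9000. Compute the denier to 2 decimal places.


Denier calculation:
Mass in grams = 0.136 mg / 1000 = 0.000136 g
Length in meters = 13.3 cm / 100 = 0.133 m
Linear density = mass / length = 0.000136 / 0.133 = 0.00102256 g/m
Denier = (g/m) * 9000 = 0.00102256 * 9000 = 9.20

9.20


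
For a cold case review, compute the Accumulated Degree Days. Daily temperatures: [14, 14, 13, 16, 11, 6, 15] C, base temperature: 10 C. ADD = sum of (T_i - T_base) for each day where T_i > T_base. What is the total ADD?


Computing ADD day by day:
Day 1: max(0, 14 - 10) = 4
Day 2: max(0, 14 - 10) = 4
Day 3: max(0, 13 - 10) = 3
Day 4: max(0, 16 - 10) = 6
Day 5: max(0, 11 - 10) = 1
Day 6: max(0, 6 - 10) = 0
Day 7: max(0, 15 - 10) = 5
Total ADD = 23

23


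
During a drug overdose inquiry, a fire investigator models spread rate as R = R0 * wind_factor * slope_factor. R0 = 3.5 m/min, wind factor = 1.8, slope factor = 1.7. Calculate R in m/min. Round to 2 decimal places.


Fire spread rate calculation:
R = R0 * wind_factor * slope_factor
= 3.5 * 1.8 * 1.7
= 6.3 * 1.7
= 10.71 m/min

10.71


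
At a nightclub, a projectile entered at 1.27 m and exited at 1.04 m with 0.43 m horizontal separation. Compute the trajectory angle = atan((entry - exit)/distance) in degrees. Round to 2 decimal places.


Bullet trajectory angle:
Height difference = 1.27 - 1.04 = 0.23 m
angle = atan(0.23 / 0.43)
angle = atan(0.534884)
angle = 28.14 degrees

28.14


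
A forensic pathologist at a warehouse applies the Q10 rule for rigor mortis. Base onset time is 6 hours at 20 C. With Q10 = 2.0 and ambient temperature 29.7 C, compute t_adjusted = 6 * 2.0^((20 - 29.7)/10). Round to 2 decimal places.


Rigor mortis time adjustment:
Exponent = (T_ref - T_actual) / 10 = (20 - 29.7) / 10 = -0.97
Q10 factor = 2.0^-0.97 = 0.51051
t_adjusted = 6 * 0.51051 = 3.06 hours

3.06


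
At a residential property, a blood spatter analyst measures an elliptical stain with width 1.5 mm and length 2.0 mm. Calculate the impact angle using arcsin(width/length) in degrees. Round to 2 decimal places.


Blood spatter impact angle calculation:
width / length = 1.5 / 2.0 = 0.75
angle = arcsin(0.75)
angle = 48.59 degrees

48.59


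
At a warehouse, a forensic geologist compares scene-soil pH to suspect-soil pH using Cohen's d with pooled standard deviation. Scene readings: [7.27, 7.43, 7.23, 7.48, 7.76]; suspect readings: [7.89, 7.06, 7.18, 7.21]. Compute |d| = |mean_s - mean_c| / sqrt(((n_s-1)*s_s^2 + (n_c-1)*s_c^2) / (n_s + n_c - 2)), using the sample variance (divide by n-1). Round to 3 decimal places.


Pooled-variance Cohen's d for soil pH comparison:
Scene mean = 37.17 / 5 = 7.434
Suspect mean = 29.34 / 4 = 7.335
Scene sample variance s_s^2 = 0.04423
Suspect sample variance s_c^2 = 0.1411
Pooled variance = ((n_s-1)*s_s^2 + (n_c-1)*s_c^2) / (n_s + n_c - 2) = 0.085746
Pooled SD = sqrt(0.085746) = 0.292824
Mean difference = 0.099
|d| = |0.099| / 0.292824 = 0.338

0.338


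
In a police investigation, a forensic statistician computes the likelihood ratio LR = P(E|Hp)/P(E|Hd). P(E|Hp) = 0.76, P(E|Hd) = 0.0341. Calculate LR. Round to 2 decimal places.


Likelihood ratio calculation:
LR = P(E|Hp) / P(E|Hd)
LR = 0.76 / 0.0341
LR = 22.29

22.29


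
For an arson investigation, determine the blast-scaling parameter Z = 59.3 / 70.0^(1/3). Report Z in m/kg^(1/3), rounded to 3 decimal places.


Scaled distance calculation:
W^(1/3) = 70.0^(1/3) = 4.121285
Z = R / W^(1/3) = 59.3 / 4.121285
Z = 14.389 m/kg^(1/3)

14.389


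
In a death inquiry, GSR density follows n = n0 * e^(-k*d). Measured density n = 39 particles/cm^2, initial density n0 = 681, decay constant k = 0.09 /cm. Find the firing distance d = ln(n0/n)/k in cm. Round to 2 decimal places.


GSR distance calculation:
n0/n = 681 / 39 = 17.461538
ln(n0/n) = 2.860001
d = 2.860001 / 0.09 = 31.78 cm

31.78


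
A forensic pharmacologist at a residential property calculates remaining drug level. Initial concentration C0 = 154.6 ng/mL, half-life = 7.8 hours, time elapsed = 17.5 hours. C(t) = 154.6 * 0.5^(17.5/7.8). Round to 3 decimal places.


Drug concentration decay:
Number of half-lives = t / t_half = 17.5 / 7.8 = 2.24359
Decay factor = 0.5^2.24359 = 0.21116022
C(t) = 154.6 * 0.21116022 = 32.645 ng/mL

32.645


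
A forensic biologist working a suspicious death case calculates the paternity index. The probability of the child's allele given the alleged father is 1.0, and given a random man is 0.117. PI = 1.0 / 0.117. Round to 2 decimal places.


Paternity Index calculation:
PI = P(allele|father) / P(allele|random)
PI = 1.0 / 0.117
PI = 8.55

8.55


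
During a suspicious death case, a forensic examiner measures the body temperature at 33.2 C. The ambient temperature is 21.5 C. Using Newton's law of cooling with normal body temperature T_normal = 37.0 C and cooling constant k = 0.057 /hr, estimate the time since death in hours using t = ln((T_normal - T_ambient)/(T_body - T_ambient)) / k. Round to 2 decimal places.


Using Newton's law of cooling:
t = ln((T_normal - T_ambient) / (T_body - T_ambient)) / k
T_normal - T_ambient = 15.5
T_body - T_ambient = 11.7
Ratio = 1.324786
ln(ratio) = 0.281251
t = 0.281251 / 0.057 = 4.93 hours

4.93


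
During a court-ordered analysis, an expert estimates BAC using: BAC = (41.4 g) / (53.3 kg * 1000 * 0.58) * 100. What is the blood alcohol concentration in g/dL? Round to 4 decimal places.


Applying the Widmark formula:
BAC = (dose_g / (body_wt * 1000 * r)) * 100
Denominator = 53.3 * 1000 * 0.58 = 30914
BAC = (41.4 / 30914) * 100
BAC = 0.1339 g/dL

0.1339


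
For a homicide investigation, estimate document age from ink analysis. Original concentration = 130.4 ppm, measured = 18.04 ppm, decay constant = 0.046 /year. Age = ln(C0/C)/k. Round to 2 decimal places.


Document age estimation:
C0/C = 130.4 / 18.04 = 7.228381
ln(C0/C) = 1.978015
t = 1.978015 / 0.046 = 43.00 years

43.00


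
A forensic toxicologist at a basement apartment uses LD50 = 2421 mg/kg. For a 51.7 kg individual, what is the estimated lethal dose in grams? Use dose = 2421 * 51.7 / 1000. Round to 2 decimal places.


Lethal dose calculation:
Lethal dose = LD50 * body_weight / 1000
= 2421 * 51.7 / 1000
= 125165.7 / 1000
= 125.17 g

125.17


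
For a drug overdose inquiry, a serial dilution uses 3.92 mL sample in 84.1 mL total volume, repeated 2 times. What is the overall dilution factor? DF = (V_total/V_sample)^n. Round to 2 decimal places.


Dilution factor calculation:
Single dilution = V_total / V_sample = 84.1 / 3.92 ≈ 21.454082
Number of dilutions = 2
Total DF = (84.1 / 3.92)^2 (full precision, rounded at the end) = 460.28

460.28


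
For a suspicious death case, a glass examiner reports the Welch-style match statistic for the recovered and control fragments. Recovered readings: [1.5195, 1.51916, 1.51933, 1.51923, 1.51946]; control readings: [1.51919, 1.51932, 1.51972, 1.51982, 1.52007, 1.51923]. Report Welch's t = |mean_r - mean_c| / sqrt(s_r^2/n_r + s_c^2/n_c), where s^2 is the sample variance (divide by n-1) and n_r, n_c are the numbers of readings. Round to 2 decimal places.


Welch's t-criterion for glass RI comparison:
Recovered mean = sum / n_r = 7.59668 / 5 = 1.519336
Control mean = sum / n_c = 9.11735 / 6 = 1.5195583
Recovered sample variance s_r^2 = 2.113e-08
Control sample variance s_c^2 = 1.31337e-07
Welch SE (unpooled) = sqrt(s_r^2/n_r + s_c^2/n_c) = sqrt(4.226e-09 + 2.18894e-08) = sqrt(2.61154e-08) = 0.000161603
|mean_r - mean_c| = 0.000222333
t = 0.000222333 / 0.000161603 = 1.38

1.38


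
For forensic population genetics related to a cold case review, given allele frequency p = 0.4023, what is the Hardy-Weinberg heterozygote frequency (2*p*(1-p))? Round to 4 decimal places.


Hardy-Weinberg heterozygote frequency:
q = 1 - p = 1 - 0.4023 = 0.5977
2pq = 2 * 0.4023 * 0.5977 = 0.4809

0.4809


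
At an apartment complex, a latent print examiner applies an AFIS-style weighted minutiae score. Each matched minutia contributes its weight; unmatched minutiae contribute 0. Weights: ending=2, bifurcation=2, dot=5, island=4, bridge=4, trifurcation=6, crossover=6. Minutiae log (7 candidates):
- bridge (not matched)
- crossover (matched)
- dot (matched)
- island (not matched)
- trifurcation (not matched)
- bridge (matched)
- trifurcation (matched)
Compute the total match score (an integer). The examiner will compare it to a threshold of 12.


Weighted minutiae match score:
  bridge: not matched, +0
  crossover: matched, +6 (running total 6)
  dot: matched, +5 (running total 11)
  island: not matched, +0
  trifurcation: not matched, +0
  bridge: matched, +4 (running total 15)
  trifurcation: matched, +6 (running total 21)
Total score = 21
Threshold = 12; verdict = identification

21


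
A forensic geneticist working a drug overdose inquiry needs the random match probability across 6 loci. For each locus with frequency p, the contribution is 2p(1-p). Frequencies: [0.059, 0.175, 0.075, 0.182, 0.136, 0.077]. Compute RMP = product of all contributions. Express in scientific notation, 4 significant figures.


Computing RMP for 6 loci:
Locus 1: 2 * 0.059 * 0.941 = 0.111038
Locus 2: 2 * 0.175 * 0.825 = 0.28875
Locus 3: 2 * 0.075 * 0.925 = 0.13875
Locus 4: 2 * 0.182 * 0.818 = 0.297752
Locus 5: 2 * 0.136 * 0.864 = 0.235008
Locus 6: 2 * 0.077 * 0.923 = 0.142142
RMP = 4.425e-05

4.425e-05


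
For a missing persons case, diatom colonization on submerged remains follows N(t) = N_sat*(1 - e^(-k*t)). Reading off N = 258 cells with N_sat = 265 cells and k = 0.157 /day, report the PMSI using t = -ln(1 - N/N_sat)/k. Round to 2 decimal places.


PMSI from diatom colonization curve:
N / N_sat = 258 / 265 = 0.973585
1 - N/N_sat = 0.026415
ln(1 - N/N_sat) = -3.633823
t = -ln(1 - N/N_sat) / k = -(-3.633823) / 0.157 = 23.15 days

23.15


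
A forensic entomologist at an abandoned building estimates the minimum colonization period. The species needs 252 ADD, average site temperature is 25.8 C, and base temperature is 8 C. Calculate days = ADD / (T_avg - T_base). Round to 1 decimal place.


Insect development time:
Effective temperature = avg_temp - T_base = 25.8 - 8 = 17.8 C
Days = ADD / effective_temp = 252 / 17.8 = 14.2 days

14.2


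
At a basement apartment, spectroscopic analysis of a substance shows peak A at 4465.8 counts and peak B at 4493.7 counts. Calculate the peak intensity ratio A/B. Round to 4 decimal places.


Spectral peak ratio:
Peak A = 4465.8 counts
Peak B = 4493.7 counts
Ratio = 4465.8 / 4493.7 = 0.9938

0.9938


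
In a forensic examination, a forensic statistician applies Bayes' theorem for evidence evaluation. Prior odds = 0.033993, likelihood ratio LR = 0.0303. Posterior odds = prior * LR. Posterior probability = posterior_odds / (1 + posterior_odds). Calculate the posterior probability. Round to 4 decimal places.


Bayesian evidence evaluation:
Posterior odds = prior_odds * LR = 0.033993 * 0.0303 = 0.001029988
Posterior probability = posterior_odds / (1 + posterior_odds)
= 0.001029988 / (1 + 0.001029988)
= 0.001029988 / 1.001029988
= 0.0010

0.0010


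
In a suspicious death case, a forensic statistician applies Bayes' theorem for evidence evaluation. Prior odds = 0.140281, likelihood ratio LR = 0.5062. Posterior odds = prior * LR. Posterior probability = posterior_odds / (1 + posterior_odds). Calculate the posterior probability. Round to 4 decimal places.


Bayesian evidence evaluation:
Posterior odds = prior_odds * LR = 0.140281 * 0.5062 = 0.07101024
Posterior probability = posterior_odds / (1 + posterior_odds)
= 0.07101024 / (1 + 0.07101024)
= 0.07101024 / 1.07101024
= 0.0663

0.0663


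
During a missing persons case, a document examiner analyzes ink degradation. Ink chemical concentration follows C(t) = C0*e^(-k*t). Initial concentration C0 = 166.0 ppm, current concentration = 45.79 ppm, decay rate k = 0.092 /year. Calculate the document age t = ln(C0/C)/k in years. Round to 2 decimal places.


Document age estimation:
C0/C = 166.0 / 45.79 = 3.625246
ln(C0/C) = 1.287922
t = 1.287922 / 0.092 = 14.00 years

14.00


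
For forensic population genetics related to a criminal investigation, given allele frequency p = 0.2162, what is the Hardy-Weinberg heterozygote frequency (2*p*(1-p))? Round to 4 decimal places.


Hardy-Weinberg heterozygote frequency:
q = 1 - p = 1 - 0.2162 = 0.7838
2pq = 2 * 0.2162 * 0.7838 = 0.3389

0.3389


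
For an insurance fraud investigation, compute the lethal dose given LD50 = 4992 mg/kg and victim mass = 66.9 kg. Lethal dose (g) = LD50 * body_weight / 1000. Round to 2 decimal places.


Lethal dose calculation:
Lethal dose = LD50 * body_weight / 1000
= 4992 * 66.9 / 1000
= 333964.8 / 1000
= 333.96 g

333.96


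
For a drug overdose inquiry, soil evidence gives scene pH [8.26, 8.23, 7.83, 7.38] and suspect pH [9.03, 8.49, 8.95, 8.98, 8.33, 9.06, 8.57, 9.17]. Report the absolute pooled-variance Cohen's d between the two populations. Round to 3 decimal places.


Pooled-variance Cohen's d for soil pH comparison:
Scene mean = 31.7 / 4 = 7.925
Suspect mean = 70.58 / 8 = 8.8225
Scene sample variance s_s^2 = 0.170433
Suspect sample variance s_c^2 = 0.096879
Pooled variance = ((n_s-1)*s_s^2 + (n_c-1)*s_c^2) / (n_s + n_c - 2) = 0.118945
Pooled SD = sqrt(0.118945) = 0.344884
Mean difference = -0.8975
|d| = |-0.8975| / 0.344884 = 2.602

2.602


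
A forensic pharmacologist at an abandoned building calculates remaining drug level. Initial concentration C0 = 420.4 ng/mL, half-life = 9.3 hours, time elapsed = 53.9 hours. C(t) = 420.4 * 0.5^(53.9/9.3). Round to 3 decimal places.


Drug concentration decay:
Number of half-lives = t / t_half = 53.9 / 9.3 = 5.795699
Decay factor = 0.5^5.795699 = 0.018002
C(t) = 420.4 * 0.018002 = 7.568 ng/mL

7.568


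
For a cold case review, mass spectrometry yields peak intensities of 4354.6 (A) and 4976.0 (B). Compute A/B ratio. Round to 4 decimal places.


Spectral peak ratio:
Peak A = 4354.6 counts
Peak B = 4976.0 counts
Ratio = 4354.6 / 4976.0 = 0.8751

0.8751


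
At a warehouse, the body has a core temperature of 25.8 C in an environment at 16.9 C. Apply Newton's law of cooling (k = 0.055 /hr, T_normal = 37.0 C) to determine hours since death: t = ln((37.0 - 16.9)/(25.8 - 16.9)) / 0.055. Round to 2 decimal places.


Using Newton's law of cooling:
t = ln((T_normal - T_ambient) / (T_body - T_ambient)) / k
T_normal - T_ambient = 20.1
T_body - T_ambient = 8.9
Ratio = 2.258427
ln(ratio) = 0.814669
t = 0.814669 / 0.055 = 14.81 hours

14.81


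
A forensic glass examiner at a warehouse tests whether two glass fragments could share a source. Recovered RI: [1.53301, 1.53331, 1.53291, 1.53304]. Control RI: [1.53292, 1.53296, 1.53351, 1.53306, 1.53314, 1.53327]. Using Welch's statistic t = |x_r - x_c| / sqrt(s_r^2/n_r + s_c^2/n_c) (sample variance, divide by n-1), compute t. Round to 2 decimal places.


Welch's t-criterion for glass RI comparison:
Recovered mean = sum / n_r = 6.13227 / 4 = 1.5330675
Control mean = sum / n_c = 9.19886 / 6 = 1.5331433
Recovered sample variance s_r^2 = 2.9225e-08
Control sample variance s_c^2 = 4.81867e-08
Welch SE (unpooled) = sqrt(s_r^2/n_r + s_c^2/n_c) = sqrt(7.30625e-09 + 8.03111e-09) = sqrt(1.53374e-08) = 0.000123844
|mean_r - mean_c| = 7.58333e-05
t = 7.58333e-05 / 0.000123844 = 0.61

0.61


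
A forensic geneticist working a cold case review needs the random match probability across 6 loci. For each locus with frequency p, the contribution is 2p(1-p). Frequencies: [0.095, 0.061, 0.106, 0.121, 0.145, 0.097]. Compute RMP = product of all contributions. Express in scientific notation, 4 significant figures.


Computing RMP for 6 loci:
Locus 1: 2 * 0.095 * 0.905 = 0.17195
Locus 2: 2 * 0.061 * 0.939 = 0.114558
Locus 3: 2 * 0.106 * 0.894 = 0.189528
Locus 4: 2 * 0.121 * 0.879 = 0.212718
Locus 5: 2 * 0.145 * 0.855 = 0.24795
Locus 6: 2 * 0.097 * 0.903 = 0.175182
RMP = 3.450e-05

3.450e-05


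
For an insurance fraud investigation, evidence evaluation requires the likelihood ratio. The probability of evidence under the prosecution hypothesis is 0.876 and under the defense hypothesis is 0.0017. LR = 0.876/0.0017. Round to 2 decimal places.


Likelihood ratio calculation:
LR = P(E|Hp) / P(E|Hd)
LR = 0.876 / 0.0017
LR = 515.29

515.29


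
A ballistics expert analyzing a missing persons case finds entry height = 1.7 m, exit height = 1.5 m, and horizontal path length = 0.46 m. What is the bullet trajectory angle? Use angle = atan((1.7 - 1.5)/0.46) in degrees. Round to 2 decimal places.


Bullet trajectory angle:
Height difference = 1.7 - 1.5 = 0.2 m
angle = atan(0.2 / 0.46)
angle = atan(0.434783)
angle = 23.50 degrees

23.50


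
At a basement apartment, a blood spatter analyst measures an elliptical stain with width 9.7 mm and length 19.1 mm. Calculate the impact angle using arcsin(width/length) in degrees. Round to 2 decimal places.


Blood spatter impact angle calculation:
width / length = 9.7 / 19.1 = 0.507853
angle = arcsin(0.507853)
angle = 30.52 degrees

30.52


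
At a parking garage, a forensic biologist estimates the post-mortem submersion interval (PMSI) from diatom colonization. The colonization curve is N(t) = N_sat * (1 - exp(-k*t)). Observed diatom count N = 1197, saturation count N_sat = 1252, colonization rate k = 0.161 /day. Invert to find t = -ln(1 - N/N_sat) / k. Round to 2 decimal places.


PMSI from diatom colonization curve:
N / N_sat = 1197 / 1252 = 0.95607
1 - N/N_sat = 0.04393
ln(1 - N/N_sat) = -3.125158
t = -ln(1 - N/N_sat) / k = -(-3.125158) / 0.161 = 19.41 days

19.41


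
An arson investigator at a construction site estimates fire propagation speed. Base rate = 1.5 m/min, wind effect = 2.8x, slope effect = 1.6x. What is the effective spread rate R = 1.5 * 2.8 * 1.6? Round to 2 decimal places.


Fire spread rate calculation:
R = R0 * wind_factor * slope_factor
= 1.5 * 2.8 * 1.6
= 4.2 * 1.6
= 6.72 m/min

6.72


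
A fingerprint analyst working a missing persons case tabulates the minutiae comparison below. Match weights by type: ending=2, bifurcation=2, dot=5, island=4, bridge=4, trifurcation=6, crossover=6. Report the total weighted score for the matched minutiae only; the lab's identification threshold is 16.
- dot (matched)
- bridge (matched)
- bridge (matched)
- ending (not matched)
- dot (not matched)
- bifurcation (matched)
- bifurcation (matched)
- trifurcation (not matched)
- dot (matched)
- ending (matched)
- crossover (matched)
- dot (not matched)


Weighted minutiae match score:
  dot: matched, +5 (running total 5)
  bridge: matched, +4 (running total 9)
  bridge: matched, +4 (running total 13)
  ending: not matched, +0
  dot: not matched, +0
  bifurcation: matched, +2 (running total 15)
  bifurcation: matched, +2 (running total 17)
  trifurcation: not matched, +0
  dot: matched, +5 (running total 22)
  ending: matched, +2 (running total 24)
  crossover: matched, +6 (running total 30)
  dot: not matched, +0
Total score = 30
Threshold = 16; verdict = identification

30


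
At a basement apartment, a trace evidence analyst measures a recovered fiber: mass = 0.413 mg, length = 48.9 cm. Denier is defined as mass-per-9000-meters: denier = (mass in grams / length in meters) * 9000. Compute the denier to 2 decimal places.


Denier calculation:
Mass in grams = 0.413 mg / 1000 = 0.000413 g
Length in meters = 48.9 cm / 100 = 0.489 m
Linear density = mass / length = 0.000413 / 0.489 = 0.00084458 g/m
Denier = (g/m) * 9000 = 0.00084458 * 9000 = 7.60

7.60


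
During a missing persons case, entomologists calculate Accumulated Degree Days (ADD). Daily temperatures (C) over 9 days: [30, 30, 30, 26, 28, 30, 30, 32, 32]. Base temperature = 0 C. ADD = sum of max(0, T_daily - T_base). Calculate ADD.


Computing ADD day by day:
Day 1: max(0, 30 - 0) = 30
Day 2: max(0, 30 - 0) = 30
Day 3: max(0, 30 - 0) = 30
Day 4: max(0, 26 - 0) = 26
Day 5: max(0, 28 - 0) = 28
Day 6: max(0, 30 - 0) = 30
Day 7: max(0, 30 - 0) = 30
Day 8: max(0, 32 - 0) = 32
Day 9: max(0, 32 - 0) = 32
Total ADD = 268

268


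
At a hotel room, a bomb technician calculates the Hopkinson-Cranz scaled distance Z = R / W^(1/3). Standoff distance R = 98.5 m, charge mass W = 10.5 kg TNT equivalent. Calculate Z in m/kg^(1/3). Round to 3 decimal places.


Scaled distance calculation:
W^(1/3) = 10.5^(1/3) = 2.18976
Z = R / W^(1/3) = 98.5 / 2.18976
Z = 44.982 m/kg^(1/3)

44.982


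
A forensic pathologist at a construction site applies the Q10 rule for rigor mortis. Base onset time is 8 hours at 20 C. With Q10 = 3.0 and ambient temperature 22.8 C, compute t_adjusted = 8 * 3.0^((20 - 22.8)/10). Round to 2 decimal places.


Rigor mortis time adjustment:
Exponent = (T_ref - T_actual) / 10 = (20 - 22.8) / 10 = -0.28
Q10 factor = 3.0^-0.28 = 0.7352
t_adjusted = 8 * 0.7352 = 5.88 hours

5.88


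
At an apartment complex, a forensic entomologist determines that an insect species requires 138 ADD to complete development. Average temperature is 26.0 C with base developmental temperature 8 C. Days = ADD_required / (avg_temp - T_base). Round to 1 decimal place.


Insect development time:
Effective temperature = avg_temp - T_base = 26.0 - 8 = 18.0 C
Days = ADD / effective_temp = 138 / 18.0 = 7.7 days

7.7
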